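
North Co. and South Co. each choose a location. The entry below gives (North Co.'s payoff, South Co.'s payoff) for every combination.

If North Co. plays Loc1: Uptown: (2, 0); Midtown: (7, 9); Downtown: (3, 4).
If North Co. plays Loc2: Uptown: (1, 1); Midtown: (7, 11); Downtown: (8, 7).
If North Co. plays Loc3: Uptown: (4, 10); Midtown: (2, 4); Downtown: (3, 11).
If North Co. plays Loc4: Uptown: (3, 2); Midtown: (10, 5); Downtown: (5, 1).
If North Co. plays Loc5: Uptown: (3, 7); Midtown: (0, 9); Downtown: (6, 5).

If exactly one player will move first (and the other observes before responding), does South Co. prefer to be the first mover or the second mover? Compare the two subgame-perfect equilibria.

If North Co. leads: South Co.'s best replies are Loc1→Midtown, Loc2→Midtown, Loc3→Downtown, Loc4→Midtown, Loc5→Midtown; North Co.'s induced payoffs 7, 7, 3, 10, 0; outcome (Loc4, Midtown), payoffs (10, 5).
If South Co. leads: North Co.'s best replies are Uptown→Loc3, Midtown→Loc4, Downtown→Loc2; South Co.'s induced payoffs 10, 5, 7; outcome (Loc3, Uptown), payoffs (4, 10).
South Co. gets 10 moving first and 5 moving second, so South Co. prefers to move first.

first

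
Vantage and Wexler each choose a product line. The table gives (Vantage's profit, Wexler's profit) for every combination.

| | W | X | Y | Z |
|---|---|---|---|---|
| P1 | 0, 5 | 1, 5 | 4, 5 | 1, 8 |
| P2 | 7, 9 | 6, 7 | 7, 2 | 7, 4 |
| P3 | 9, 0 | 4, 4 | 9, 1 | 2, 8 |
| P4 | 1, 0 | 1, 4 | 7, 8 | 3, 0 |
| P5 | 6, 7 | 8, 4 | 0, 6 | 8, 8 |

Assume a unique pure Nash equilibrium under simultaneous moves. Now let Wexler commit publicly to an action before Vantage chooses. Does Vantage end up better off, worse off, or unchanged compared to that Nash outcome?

Work backward from Vantage's decision.
- W: Vantage compares 0, 7, 9, 1, 6 and picks P3; Wexler would get 0.
- X: Vantage compares 1, 6, 4, 1, 8 and picks P5; Wexler would get 4.
- Y: Vantage compares 4, 7, 9, 7, 0 and picks P3; Wexler would get 1.
- Z: Vantage compares 1, 7, 2, 3, 8 and picks P5; Wexler would get 8.
Among 0, 4, 1, 8, the best is 8 at Z. Subgame-perfect outcome: (P5, Z) with payoffs (8, 8).
For the simultaneous game, intersect best replies.
Vantage's best replies: W→P3; X→P5; Y→P3; Z→P5.
Wexler's best replies: P1→Z; P2→W; P3→Z; P4→Y; P5→Z.
Only (P5, Z) has each player best-responding; Nash payoffs (8, 8).
Vantage earns 8 sequentially versus 8 at the Nash outcome: unchanged.

unchanged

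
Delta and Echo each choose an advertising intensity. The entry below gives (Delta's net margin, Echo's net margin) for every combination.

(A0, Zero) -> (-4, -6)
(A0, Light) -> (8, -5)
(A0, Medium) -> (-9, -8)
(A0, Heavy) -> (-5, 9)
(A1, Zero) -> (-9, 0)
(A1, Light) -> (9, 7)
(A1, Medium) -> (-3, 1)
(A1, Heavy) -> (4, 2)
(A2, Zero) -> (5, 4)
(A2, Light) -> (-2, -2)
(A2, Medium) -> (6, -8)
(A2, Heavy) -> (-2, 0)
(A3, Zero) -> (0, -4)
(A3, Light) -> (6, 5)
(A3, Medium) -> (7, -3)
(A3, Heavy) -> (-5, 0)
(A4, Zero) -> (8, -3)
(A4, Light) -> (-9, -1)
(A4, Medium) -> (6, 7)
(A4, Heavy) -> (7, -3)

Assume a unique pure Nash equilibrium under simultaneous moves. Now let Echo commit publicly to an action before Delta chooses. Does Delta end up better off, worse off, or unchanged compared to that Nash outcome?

Backward induction with Echo moving first.
- Zero: Delta compares -4, -9, 5, 0, 8 and picks A4; Echo would get -3.
- Light: Delta compares 8, 9, -2, 6, -9 and picks A1; Echo would get 7.
- Medium: Delta compares -9, -3, 6, 7, 6 and picks A3; Echo would get -3.
- Heavy: Delta compares -5, 4, -2, -5, 7 and picks A4; Echo would get -3.
Among -3, 7, -3, -3, the best is 7 at Light. Subgame-perfect outcome: (A1, Light) with payoffs (9, 7).
Under simultaneous play:
Delta's best replies: Zero→A4; Light→A1; Medium→A3; Heavy→A4.
Echo's best replies: A0→Heavy; A1→Light; A2→Zero; A3→Light; A4→Medium.
The unique mutual best reply is (A1, Light), giving (9, 7).
Delta earns 9 sequentially versus 9 at the Nash outcome: unchanged.

unchanged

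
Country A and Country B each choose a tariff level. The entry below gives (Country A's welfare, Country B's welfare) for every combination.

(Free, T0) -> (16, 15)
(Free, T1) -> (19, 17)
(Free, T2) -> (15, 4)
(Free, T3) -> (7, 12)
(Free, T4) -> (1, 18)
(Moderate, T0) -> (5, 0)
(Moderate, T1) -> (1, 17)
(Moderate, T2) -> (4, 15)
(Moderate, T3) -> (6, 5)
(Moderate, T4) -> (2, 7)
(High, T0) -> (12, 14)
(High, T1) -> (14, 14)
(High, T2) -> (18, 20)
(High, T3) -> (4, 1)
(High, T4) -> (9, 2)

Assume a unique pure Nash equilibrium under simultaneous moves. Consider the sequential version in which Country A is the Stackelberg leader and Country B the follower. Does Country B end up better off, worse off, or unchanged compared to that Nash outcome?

unchanged

Solve by backward induction (Country A leads).
- Free → Country B plays T4 (best of 15, 17, 4, 12, 18); Country A gets 1.
- Moderate → Country B plays T1 (best of 0, 17, 15, 5, 7); Country A gets 1.
- High → Country B plays T2 (best of 14, 14, 20, 1, 2); Country A gets 18.
Maximizing over 1, 1, 18, Country A chooses High. Subgame-perfect outcome: (High, T2) with payoffs (18, 20).
For the simultaneous game, intersect best replies.
Country A's best replies: T0→Free; T1→Free; T2→High; T3→Free; T4→High.
Country B's best replies: Free→T4; Moderate→T1; High→T2.
The unique mutual best reply is (High, T2), giving (18, 20).
Country B earns 20 sequentially versus 20 at the Nash outcome: unchanged.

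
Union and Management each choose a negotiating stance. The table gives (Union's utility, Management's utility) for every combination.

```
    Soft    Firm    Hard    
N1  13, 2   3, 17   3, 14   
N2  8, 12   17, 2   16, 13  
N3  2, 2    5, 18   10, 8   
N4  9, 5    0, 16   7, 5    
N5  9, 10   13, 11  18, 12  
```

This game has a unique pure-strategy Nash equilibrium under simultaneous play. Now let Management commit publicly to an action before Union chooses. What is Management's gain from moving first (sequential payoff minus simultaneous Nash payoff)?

0

Solve by backward induction (Management leads).
- Soft → Union plays N1 (best of 13, 8, 2, 9, 9); Management gets 2.
- Firm → Union plays N2 (best of 3, 17, 5, 0, 13); Management gets 2.
- Hard → Union plays N5 (best of 3, 16, 10, 7, 18); Management gets 12.
Maximizing over 2, 2, 12, Management chooses Hard. Subgame-perfect outcome: (N5, Hard) with payoffs (18, 12).
Now find the simultaneous Nash equilibrium.
Union's best replies: Soft→N1; Firm→N2; Hard→N5.
Management's best replies: N1→Firm; N2→Hard; N3→Firm; N4→Firm; N5→Hard.
Only (N5, Hard) has each player best-responding; Nash payoffs (18, 12).
Management's commitment gain: 12 − 12 = 0.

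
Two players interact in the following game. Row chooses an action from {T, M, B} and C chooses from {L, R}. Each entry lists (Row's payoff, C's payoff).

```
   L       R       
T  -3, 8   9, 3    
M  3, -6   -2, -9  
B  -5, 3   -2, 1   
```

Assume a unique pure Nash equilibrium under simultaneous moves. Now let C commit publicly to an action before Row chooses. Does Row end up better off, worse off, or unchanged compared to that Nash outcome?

Row best-responds to each possible C move:
- L: BR = M, leader payoff -6.
- R: BR = T, leader payoff 3.
Among -6, 3, the best is 3 at R. Subgame-perfect outcome: (T, R) with payoffs (9, 3).
Under simultaneous play:
Row's best replies: L→M; R→T.
C's best replies: T→L; M→L; B→L.
Only (M, L) has each player best-responding; Nash payoffs (3, -6).
Row earns 9 sequentially versus 3 at the Nash outcome: better off.

better off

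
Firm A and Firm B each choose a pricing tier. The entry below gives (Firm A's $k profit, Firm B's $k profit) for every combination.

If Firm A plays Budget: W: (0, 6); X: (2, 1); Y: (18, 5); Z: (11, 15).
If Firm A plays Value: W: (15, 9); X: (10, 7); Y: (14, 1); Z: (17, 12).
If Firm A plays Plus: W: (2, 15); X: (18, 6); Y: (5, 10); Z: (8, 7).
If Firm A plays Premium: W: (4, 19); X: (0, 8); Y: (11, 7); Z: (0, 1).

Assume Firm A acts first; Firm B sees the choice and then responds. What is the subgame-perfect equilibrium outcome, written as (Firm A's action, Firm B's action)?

(Value, Z)

Firm B best-responds to each possible Firm A move:
- Budget: Firm B compares 6, 1, 5, 15 and picks Z; Firm A would get 11.
- Value: Firm B compares 9, 7, 1, 12 and picks Z; Firm A would get 17.
- Plus: Firm B compares 15, 6, 10, 7 and picks W; Firm A would get 2.
- Premium: Firm B compares 19, 8, 7, 1 and picks W; Firm A would get 4.
Among 11, 17, 2, 4, the best is 17 at Value. Subgame-perfect outcome: (Value, Z) with payoffs (17, 12).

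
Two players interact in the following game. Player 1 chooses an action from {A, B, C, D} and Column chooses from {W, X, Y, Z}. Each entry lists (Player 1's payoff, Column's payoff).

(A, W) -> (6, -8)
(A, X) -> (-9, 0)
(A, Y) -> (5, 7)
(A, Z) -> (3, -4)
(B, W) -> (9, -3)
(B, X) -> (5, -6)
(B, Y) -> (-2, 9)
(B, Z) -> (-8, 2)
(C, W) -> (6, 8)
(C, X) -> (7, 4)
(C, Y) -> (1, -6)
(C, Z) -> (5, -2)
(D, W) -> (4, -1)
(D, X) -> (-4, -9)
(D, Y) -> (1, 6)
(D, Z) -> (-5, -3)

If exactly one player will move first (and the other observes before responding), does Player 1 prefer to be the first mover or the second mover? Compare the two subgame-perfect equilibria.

first

If Player 1 leads: Column's best replies are A→Y, B→Y, C→W, D→Y; Player 1's induced payoffs 5, -2, 6, 1; outcome (C, W), payoffs (6, 8).
If Column leads: Player 1's best replies are W→B, X→C, Y→A, Z→C; Column's induced payoffs -3, 4, 7, -2; outcome (A, Y), payoffs (5, 7).
Player 1 gets 6 moving first and 5 moving second, so Player 1 prefers to move first.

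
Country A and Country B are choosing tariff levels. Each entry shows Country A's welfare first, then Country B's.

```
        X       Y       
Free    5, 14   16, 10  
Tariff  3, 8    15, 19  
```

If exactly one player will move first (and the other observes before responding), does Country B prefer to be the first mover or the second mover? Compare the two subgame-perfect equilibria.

If Country A leads: Country B's best replies are Free→X, Tariff→Y; Country A's induced payoffs 5, 15; outcome (Tariff, Y), payoffs (15, 19).
If Country B leads: Country A's best replies are X→Free, Y→Free; Country B's induced payoffs 14, 10; outcome (Free, X), payoffs (5, 14).
Country B gets 14 moving first and 19 moving second, so Country B prefers to move second.

second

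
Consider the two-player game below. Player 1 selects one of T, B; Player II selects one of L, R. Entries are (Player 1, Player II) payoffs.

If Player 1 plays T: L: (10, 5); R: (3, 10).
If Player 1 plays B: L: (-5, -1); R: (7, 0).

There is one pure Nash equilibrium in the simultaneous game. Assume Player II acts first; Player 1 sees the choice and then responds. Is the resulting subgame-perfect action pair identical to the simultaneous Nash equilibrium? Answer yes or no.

no

Work backward from Player 1's decision.
- L → Player 1 plays T (best of 10, -5); Player II gets 5.
- R → Player 1 plays B (best of 3, 7); Player II gets 0.
Among 5, 0, the best is 5 at L. Subgame-perfect outcome: (T, L) with payoffs (10, 5).
Now find the simultaneous Nash equilibrium.
Player 1's best replies: L→T; R→B.
Player II's best replies: T→R; B→R.
Only (B, R) has each player best-responding; Nash payoffs (7, 0).
Sequential outcome (T, L) differs from the Nash profile (B, R).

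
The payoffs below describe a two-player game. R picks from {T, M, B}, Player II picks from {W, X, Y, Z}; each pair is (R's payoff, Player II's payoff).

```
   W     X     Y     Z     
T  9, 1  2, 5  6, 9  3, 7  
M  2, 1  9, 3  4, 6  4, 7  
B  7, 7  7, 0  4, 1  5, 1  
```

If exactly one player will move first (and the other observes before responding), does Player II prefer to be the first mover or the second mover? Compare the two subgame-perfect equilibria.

first

If R leads: Player II's best replies are T→Y, M→Z, B→W; R's induced payoffs 6, 4, 7; outcome (B, W), payoffs (7, 7).
If Player II leads: R's best replies are W→T, X→M, Y→T, Z→B; Player II's induced payoffs 1, 3, 9, 1; outcome (T, Y), payoffs (6, 9).
Player II gets 9 moving first and 7 moving second, so Player II prefers to move first.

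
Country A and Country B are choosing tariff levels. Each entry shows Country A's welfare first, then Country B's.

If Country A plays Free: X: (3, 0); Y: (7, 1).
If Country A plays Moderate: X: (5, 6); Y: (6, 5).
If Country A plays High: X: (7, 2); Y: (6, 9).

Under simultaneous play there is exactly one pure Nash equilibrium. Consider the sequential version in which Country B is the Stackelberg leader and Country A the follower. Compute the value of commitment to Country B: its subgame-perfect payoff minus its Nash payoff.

Backward induction with Country B moving first.
- X: BR = High, leader payoff 2.
- Y: BR = Free, leader payoff 1.
Maximizing over 2, 1, Country B chooses X. Subgame-perfect outcome: (High, X) with payoffs (7, 2).
Now find the simultaneous Nash equilibrium.
Country A's best replies: X→High; Y→Free.
Country B's best replies: Free→Y; Moderate→X; High→Y.
The unique mutual best reply is (Free, Y), giving (7, 1).
Country B's commitment gain: 2 − 1 = 1.

1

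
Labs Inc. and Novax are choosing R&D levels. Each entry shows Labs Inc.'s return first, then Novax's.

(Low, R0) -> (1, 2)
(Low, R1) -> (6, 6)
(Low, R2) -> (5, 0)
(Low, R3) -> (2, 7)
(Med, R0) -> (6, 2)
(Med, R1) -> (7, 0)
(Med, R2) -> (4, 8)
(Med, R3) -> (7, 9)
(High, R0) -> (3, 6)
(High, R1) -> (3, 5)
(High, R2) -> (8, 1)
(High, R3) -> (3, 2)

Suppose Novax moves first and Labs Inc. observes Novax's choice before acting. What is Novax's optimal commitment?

R3

Backward induction with Novax moving first.
- R0: Labs Inc. compares 1, 6, 3 and picks Med; Novax would get 2.
- R1: Labs Inc. compares 6, 7, 3 and picks Med; Novax would get 0.
- R2: Labs Inc. compares 5, 4, 8 and picks High; Novax would get 1.
- R3: Labs Inc. compares 2, 7, 3 and picks Med; Novax would get 9.
Novax's induced payoffs are 2, 0, 1, 9, so Novax commits to R3. Subgame-perfect outcome: (Med, R3) with payoffs (7, 9).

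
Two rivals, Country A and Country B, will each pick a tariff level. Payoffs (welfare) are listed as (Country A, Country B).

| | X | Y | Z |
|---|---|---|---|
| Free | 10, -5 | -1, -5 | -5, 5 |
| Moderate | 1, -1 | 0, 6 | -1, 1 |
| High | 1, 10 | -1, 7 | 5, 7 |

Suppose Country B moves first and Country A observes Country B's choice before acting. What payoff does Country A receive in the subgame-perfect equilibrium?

Country A best-responds to each possible Country B move:
- X: BR = Free, leader payoff -5.
- Y: BR = Moderate, leader payoff 6.
- Z: BR = High, leader payoff 7.
Country B's induced payoffs are -5, 6, 7, so Country B commits to Z. Subgame-perfect outcome: (High, Z) with payoffs (5, 7).

5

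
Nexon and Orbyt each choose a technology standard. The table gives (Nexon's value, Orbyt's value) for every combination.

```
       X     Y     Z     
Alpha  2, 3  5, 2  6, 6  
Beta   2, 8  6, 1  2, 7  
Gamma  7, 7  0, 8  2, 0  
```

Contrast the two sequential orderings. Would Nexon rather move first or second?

second

If Nexon leads: Orbyt's best replies are Alpha→Z, Beta→X, Gamma→Y; Nexon's induced payoffs 6, 2, 0; outcome (Alpha, Z), payoffs (6, 6).
If Orbyt leads: Nexon's best replies are X→Gamma, Y→Beta, Z→Alpha; Orbyt's induced payoffs 7, 1, 6; outcome (Gamma, X), payoffs (7, 7).
Nexon gets 6 moving first and 7 moving second, so Nexon prefers to move second.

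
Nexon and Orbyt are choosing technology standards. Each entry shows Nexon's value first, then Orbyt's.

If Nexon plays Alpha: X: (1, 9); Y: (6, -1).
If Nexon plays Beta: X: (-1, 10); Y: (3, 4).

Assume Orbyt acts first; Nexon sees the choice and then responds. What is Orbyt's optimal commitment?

Backward induction with Orbyt moving first.
- X → Nexon plays Alpha (best of 1, -1); Orbyt gets 9.
- Y → Nexon plays Alpha (best of 6, 3); Orbyt gets -1.
Maximizing over 9, -1, Orbyt chooses X. Subgame-perfect outcome: (Alpha, X) with payoffs (1, 9).

X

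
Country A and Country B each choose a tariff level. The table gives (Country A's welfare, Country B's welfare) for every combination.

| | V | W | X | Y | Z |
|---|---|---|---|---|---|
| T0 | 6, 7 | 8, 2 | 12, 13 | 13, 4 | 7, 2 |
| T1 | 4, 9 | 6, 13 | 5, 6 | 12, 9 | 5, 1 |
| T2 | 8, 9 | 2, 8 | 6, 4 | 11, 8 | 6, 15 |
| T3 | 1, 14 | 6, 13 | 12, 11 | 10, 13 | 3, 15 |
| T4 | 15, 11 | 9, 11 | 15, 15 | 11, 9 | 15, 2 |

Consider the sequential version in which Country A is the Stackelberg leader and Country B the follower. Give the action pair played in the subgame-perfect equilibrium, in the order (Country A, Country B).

Backward induction with Country A moving first.
- T0: BR = X, leader payoff 12.
- T1: BR = W, leader payoff 6.
- T2: BR = Z, leader payoff 6.
- T3: BR = Z, leader payoff 3.
- T4: BR = X, leader payoff 15.
Maximizing over 12, 6, 6, 3, 15, Country A chooses T4. Subgame-perfect outcome: (T4, X) with payoffs (15, 15).

(T4, X)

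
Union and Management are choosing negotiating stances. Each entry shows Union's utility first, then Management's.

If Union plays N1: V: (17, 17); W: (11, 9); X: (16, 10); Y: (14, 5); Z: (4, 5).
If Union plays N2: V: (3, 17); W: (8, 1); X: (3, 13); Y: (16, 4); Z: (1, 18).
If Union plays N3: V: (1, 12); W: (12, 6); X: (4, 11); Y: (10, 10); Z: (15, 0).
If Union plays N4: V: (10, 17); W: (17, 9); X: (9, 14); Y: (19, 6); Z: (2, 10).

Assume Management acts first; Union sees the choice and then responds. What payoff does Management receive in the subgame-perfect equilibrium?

Solve by backward induction (Management leads).
- V: Union compares 17, 3, 1, 10 and picks N1; Management would get 17.
- W: Union compares 11, 8, 12, 17 and picks N4; Management would get 9.
- X: Union compares 16, 3, 4, 9 and picks N1; Management would get 10.
- Y: Union compares 14, 16, 10, 19 and picks N4; Management would get 6.
- Z: Union compares 4, 1, 15, 2 and picks N3; Management would get 0.
Management's induced payoffs are 17, 9, 10, 6, 0, so Management commits to V. Subgame-perfect outcome: (N1, V) with payoffs (17, 17).

17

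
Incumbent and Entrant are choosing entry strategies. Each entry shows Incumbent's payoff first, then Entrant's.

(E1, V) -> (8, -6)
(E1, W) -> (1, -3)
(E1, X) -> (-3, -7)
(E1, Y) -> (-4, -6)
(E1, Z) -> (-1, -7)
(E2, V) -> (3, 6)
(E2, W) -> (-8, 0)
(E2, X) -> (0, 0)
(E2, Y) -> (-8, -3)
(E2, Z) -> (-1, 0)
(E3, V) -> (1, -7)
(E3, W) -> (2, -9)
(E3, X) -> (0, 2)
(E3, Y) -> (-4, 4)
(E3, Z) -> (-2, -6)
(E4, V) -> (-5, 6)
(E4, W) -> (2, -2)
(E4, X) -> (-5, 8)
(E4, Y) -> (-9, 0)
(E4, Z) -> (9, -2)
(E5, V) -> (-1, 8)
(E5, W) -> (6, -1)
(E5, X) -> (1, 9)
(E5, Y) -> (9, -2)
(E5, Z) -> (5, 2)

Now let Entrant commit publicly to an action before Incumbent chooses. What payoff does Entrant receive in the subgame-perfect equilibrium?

9

Work backward from Incumbent's decision.
- V → Incumbent plays E1 (best of 8, 3, 1, -5, -1); Entrant gets -6.
- W → Incumbent plays E5 (best of 1, -8, 2, 2, 6); Entrant gets -1.
- X → Incumbent plays E5 (best of -3, 0, 0, -5, 1); Entrant gets 9.
- Y → Incumbent plays E5 (best of -4, -8, -4, -9, 9); Entrant gets -2.
- Z → Incumbent plays E4 (best of -1, -1, -2, 9, 5); Entrant gets -2.
Entrant's induced payoffs are -6, -1, 9, -2, -2, so Entrant commits to X. Subgame-perfect outcome: (E5, X) with payoffs (1, 9).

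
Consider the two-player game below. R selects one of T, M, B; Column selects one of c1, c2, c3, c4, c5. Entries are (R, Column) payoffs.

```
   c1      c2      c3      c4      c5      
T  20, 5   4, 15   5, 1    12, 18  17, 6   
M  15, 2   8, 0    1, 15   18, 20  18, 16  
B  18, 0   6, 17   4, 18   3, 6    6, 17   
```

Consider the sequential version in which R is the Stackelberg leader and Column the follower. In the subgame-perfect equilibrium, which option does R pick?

Backward induction with R moving first.
- T: Column compares 5, 15, 1, 18, 6 and picks c4; R would get 12.
- M: Column compares 2, 0, 15, 20, 16 and picks c4; R would get 18.
- B: Column compares 0, 17, 18, 6, 17 and picks c3; R would get 4.
Among 12, 18, 4, the best is 18 at M. Subgame-perfect outcome: (M, c4) with payoffs (18, 20).

M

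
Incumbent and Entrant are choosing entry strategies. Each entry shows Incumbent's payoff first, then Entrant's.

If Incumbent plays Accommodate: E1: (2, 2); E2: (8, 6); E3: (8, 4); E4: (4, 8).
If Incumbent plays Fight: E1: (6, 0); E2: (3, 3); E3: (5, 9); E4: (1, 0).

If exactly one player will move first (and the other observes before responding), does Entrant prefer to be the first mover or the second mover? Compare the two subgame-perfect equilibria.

second

If Incumbent leads: Entrant's best replies are Accommodate→E4, Fight→E3; Incumbent's induced payoffs 4, 5; outcome (Fight, E3), payoffs (5, 9).
If Entrant leads: Incumbent's best replies are E1→Fight, E2→Accommodate, E3→Accommodate, E4→Accommodate; Entrant's induced payoffs 0, 6, 4, 8; outcome (Accommodate, E4), payoffs (4, 8).
Entrant gets 8 moving first and 9 moving second, so Entrant prefers to move second.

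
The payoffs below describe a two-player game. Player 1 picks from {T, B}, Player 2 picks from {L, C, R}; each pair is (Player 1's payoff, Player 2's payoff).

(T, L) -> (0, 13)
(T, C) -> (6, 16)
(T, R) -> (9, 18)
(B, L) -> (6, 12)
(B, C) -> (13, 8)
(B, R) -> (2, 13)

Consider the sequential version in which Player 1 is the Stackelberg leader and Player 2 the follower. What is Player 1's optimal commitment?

T

Player 2 best-responds to each possible Player 1 move:
- T → Player 2 plays R (best of 13, 16, 18); Player 1 gets 9.
- B → Player 2 plays R (best of 12, 8, 13); Player 1 gets 2.
Player 1's induced payoffs are 9, 2, so Player 1 commits to T. Subgame-perfect outcome: (T, R) with payoffs (9, 18).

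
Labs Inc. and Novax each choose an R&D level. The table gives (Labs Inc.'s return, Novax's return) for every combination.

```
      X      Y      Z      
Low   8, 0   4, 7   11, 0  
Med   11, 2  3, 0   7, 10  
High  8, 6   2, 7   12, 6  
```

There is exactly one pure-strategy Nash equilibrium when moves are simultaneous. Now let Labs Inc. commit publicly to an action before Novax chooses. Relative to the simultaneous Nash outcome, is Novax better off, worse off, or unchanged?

better off

Solve by backward induction (Labs Inc. leads).
- Low: Novax compares 0, 7, 0 and picks Y; Labs Inc. would get 4.
- Med: Novax compares 2, 0, 10 and picks Z; Labs Inc. would get 7.
- High: Novax compares 6, 7, 6 and picks Y; Labs Inc. would get 2.
Among 4, 7, 2, the best is 7 at Med. Subgame-perfect outcome: (Med, Z) with payoffs (7, 10).
For the simultaneous game, intersect best replies.
Labs Inc.'s best replies: X→Med; Y→Low; Z→High.
Novax's best replies: Low→Y; Med→Z; High→Y.
The unique mutual best reply is (Low, Y), giving (4, 7).
Novax earns 10 sequentially versus 7 at the Nash outcome: better off.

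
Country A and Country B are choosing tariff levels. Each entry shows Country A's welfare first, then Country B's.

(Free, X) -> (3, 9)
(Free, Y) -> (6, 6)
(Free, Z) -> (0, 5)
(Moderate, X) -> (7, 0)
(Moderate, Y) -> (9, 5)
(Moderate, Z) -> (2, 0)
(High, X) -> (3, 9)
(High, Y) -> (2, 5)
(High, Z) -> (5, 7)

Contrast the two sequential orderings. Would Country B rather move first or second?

If Country A leads: Country B's best replies are Free→X, Moderate→Y, High→X; Country A's induced payoffs 3, 9, 3; outcome (Moderate, Y), payoffs (9, 5).
If Country B leads: Country A's best replies are X→Moderate, Y→Moderate, Z→High; Country B's induced payoffs 0, 5, 7; outcome (High, Z), payoffs (5, 7).
Country B gets 7 moving first and 5 moving second, so Country B prefers to move first.

first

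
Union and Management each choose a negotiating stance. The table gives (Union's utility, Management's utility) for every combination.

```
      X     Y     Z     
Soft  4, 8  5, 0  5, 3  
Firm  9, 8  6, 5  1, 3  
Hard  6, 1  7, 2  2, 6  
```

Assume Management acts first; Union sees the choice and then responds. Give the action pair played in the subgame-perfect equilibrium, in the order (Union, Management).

(Firm, X)

Work backward from Union's decision.
- X → Union plays Firm (best of 4, 9, 6); Management gets 8.
- Y → Union plays Hard (best of 5, 6, 7); Management gets 2.
- Z → Union plays Soft (best of 5, 1, 2); Management gets 3.
Management's induced payoffs are 8, 2, 3, so Management commits to X. Subgame-perfect outcome: (Firm, X) with payoffs (9, 8).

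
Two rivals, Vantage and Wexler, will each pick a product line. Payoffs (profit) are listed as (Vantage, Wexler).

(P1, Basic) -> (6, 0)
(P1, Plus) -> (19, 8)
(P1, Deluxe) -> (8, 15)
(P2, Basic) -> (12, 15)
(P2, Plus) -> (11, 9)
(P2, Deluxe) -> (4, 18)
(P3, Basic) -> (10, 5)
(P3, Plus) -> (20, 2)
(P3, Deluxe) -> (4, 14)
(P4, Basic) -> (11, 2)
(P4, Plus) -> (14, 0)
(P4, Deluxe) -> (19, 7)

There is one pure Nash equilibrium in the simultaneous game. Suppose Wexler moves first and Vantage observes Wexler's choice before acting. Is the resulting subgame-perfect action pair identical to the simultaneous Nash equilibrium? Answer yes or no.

no

Backward induction with Wexler moving first.
- Basic: BR = P2, leader payoff 15.
- Plus: BR = P3, leader payoff 2.
- Deluxe: BR = P4, leader payoff 7.
Maximizing over 15, 2, 7, Wexler chooses Basic. Subgame-perfect outcome: (P2, Basic) with payoffs (12, 15).
For the simultaneous game, intersect best replies.
Vantage's best replies: Basic→P2; Plus→P3; Deluxe→P4.
Wexler's best replies: P1→Deluxe; P2→Deluxe; P3→Deluxe; P4→Deluxe.
The unique mutual best reply is (P4, Deluxe), giving (19, 7).
Sequential outcome (P2, Basic) differs from the Nash profile (P4, Deluxe).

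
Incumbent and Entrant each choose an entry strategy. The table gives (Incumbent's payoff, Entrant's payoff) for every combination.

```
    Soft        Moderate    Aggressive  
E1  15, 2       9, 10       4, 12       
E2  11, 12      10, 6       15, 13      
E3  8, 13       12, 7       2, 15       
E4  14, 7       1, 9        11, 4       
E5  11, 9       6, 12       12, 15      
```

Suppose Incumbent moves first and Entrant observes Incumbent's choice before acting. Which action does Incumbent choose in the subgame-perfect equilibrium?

E2

Work backward from Entrant's decision.
- E1 → Entrant plays Aggressive (best of 2, 10, 12); Incumbent gets 4.
- E2 → Entrant plays Aggressive (best of 12, 6, 13); Incumbent gets 15.
- E3 → Entrant plays Aggressive (best of 13, 7, 15); Incumbent gets 2.
- E4 → Entrant plays Moderate (best of 7, 9, 4); Incumbent gets 1.
- E5 → Entrant plays Aggressive (best of 9, 12, 15); Incumbent gets 12.
Maximizing over 4, 15, 2, 1, 12, Incumbent chooses E2. Subgame-perfect outcome: (E2, Aggressive) with payoffs (15, 13).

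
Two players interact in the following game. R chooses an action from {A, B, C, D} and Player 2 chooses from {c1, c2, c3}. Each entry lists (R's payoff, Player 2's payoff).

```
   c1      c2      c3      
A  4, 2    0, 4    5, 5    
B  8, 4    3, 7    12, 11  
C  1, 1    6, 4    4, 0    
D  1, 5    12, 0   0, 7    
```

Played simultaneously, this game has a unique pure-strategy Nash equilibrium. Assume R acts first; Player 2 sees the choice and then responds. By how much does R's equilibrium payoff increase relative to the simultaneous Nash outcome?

Backward induction with R moving first.
- A → Player 2 plays c3 (best of 2, 4, 5); R gets 5.
- B → Player 2 plays c3 (best of 4, 7, 11); R gets 12.
- C → Player 2 plays c2 (best of 1, 4, 0); R gets 6.
- D → Player 2 plays c3 (best of 5, 0, 7); R gets 0.
R's induced payoffs are 5, 12, 6, 0, so R commits to B. Subgame-perfect outcome: (B, c3) with payoffs (12, 11).
For the simultaneous game, intersect best replies.
R's best replies: c1→B; c2→D; c3→B.
Player 2's best replies: A→c3; B→c3; C→c2; D→c3.
The unique mutual best reply is (B, c3), giving (12, 11).
R's commitment gain: 12 − 12 = 0.

0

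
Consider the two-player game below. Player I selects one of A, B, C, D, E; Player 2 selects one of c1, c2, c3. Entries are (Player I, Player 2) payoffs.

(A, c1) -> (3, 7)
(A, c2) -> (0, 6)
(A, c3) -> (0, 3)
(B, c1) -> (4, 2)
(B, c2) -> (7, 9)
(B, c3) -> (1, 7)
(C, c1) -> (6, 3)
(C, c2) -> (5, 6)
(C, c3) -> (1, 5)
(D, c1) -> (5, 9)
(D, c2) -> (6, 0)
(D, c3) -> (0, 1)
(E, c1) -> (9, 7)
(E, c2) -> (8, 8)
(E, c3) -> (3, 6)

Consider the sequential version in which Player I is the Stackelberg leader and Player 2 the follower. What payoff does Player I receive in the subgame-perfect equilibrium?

Player 2 best-responds to each possible Player I move:
- A → Player 2 plays c1 (best of 7, 6, 3); Player I gets 3.
- B → Player 2 plays c2 (best of 2, 9, 7); Player I gets 7.
- C → Player 2 plays c2 (best of 3, 6, 5); Player I gets 5.
- D → Player 2 plays c1 (best of 9, 0, 1); Player I gets 5.
- E → Player 2 plays c2 (best of 7, 8, 6); Player I gets 8.
Player I's induced payoffs are 3, 7, 5, 5, 8, so Player I commits to E. Subgame-perfect outcome: (E, c2) with payoffs (8, 8).

8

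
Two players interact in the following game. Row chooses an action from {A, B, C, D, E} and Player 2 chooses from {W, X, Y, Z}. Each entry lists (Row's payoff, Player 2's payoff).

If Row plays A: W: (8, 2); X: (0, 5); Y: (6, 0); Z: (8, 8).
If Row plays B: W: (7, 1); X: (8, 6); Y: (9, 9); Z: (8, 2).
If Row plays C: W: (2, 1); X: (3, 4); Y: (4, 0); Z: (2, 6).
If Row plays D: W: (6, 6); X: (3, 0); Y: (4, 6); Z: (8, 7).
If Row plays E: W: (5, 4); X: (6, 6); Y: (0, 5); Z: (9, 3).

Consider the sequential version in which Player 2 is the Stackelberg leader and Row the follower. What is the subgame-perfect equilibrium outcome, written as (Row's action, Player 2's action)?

(B, Y)

Work backward from Row's decision.
- W: Row compares 8, 7, 2, 6, 5 and picks A; Player 2 would get 2.
- X: Row compares 0, 8, 3, 3, 6 and picks B; Player 2 would get 6.
- Y: Row compares 6, 9, 4, 4, 0 and picks B; Player 2 would get 9.
- Z: Row compares 8, 8, 2, 8, 9 and picks E; Player 2 would get 3.
Among 2, 6, 9, 3, the best is 9 at Y. Subgame-perfect outcome: (B, Y) with payoffs (9, 9).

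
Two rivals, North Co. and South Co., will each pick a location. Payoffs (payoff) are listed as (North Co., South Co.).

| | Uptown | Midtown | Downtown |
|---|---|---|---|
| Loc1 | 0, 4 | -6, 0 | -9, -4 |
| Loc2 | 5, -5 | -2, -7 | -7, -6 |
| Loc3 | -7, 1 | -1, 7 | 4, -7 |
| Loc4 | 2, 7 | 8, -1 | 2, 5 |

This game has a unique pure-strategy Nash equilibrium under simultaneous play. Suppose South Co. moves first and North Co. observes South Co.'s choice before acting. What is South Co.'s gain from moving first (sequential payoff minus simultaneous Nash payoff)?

4

Backward induction with South Co. moving first.
- Uptown → North Co. plays Loc2 (best of 0, 5, -7, 2); South Co. gets -5.
- Midtown → North Co. plays Loc4 (best of -6, -2, -1, 8); South Co. gets -1.
- Downtown → North Co. plays Loc3 (best of -9, -7, 4, 2); South Co. gets -7.
Among -5, -1, -7, the best is -1 at Midtown. Subgame-perfect outcome: (Loc4, Midtown) with payoffs (8, -1).
For the simultaneous game, intersect best replies.
North Co.'s best replies: Uptown→Loc2; Midtown→Loc4; Downtown→Loc3.
South Co.'s best replies: Loc1→Uptown; Loc2→Uptown; Loc3→Midtown; Loc4→Uptown.
The unique mutual best reply is (Loc2, Uptown), giving (5, -5).
South Co.'s commitment gain: -1 − -5 = 4.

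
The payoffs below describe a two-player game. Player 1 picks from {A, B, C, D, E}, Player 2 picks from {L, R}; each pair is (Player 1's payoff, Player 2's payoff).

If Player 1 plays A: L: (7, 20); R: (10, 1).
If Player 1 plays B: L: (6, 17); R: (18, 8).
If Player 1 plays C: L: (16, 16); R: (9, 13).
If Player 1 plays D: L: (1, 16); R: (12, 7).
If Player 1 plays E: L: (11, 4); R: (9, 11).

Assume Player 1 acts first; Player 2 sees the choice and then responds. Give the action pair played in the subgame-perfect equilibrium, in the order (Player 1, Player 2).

(C, L)

Player 2 best-responds to each possible Player 1 move:
- A → Player 2 plays L (best of 20, 1); Player 1 gets 7.
- B → Player 2 plays L (best of 17, 8); Player 1 gets 6.
- C → Player 2 plays L (best of 16, 13); Player 1 gets 16.
- D → Player 2 plays L (best of 16, 7); Player 1 gets 1.
- E → Player 2 plays R (best of 4, 11); Player 1 gets 9.
Maximizing over 7, 6, 16, 1, 9, Player 1 chooses C. Subgame-perfect outcome: (C, L) with payoffs (16, 16).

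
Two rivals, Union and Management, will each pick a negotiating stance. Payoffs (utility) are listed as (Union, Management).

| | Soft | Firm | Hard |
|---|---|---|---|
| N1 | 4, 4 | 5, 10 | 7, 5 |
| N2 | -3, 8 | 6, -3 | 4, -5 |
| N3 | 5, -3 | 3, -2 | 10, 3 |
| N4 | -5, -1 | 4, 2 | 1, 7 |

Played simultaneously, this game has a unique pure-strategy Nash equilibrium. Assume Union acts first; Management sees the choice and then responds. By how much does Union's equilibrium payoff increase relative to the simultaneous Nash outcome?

0

Solve by backward induction (Union leads).
- N1: Management compares 4, 10, 5 and picks Firm; Union would get 5.
- N2: Management compares 8, -3, -5 and picks Soft; Union would get -3.
- N3: Management compares -3, -2, 3 and picks Hard; Union would get 10.
- N4: Management compares -1, 2, 7 and picks Hard; Union would get 1.
Maximizing over 5, -3, 10, 1, Union chooses N3. Subgame-perfect outcome: (N3, Hard) with payoffs (10, 3).
For the simultaneous game, intersect best replies.
Union's best replies: Soft→N3; Firm→N2; Hard→N3.
Management's best replies: N1→Firm; N2→Soft; N3→Hard; N4→Hard.
Only (N3, Hard) has each player best-responding; Nash payoffs (10, 3).
Union's commitment gain: 10 − 10 = 0.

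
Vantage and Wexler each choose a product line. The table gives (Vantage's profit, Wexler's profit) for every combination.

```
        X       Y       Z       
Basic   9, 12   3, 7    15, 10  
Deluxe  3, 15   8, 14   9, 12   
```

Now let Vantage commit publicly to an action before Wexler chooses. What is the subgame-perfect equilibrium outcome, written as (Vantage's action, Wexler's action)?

Backward induction with Vantage moving first.
- Basic → Wexler plays X (best of 12, 7, 10); Vantage gets 9.
- Deluxe → Wexler plays X (best of 15, 14, 12); Vantage gets 3.
Maximizing over 9, 3, Vantage chooses Basic. Subgame-perfect outcome: (Basic, X) with payoffs (9, 12).

(Basic, X)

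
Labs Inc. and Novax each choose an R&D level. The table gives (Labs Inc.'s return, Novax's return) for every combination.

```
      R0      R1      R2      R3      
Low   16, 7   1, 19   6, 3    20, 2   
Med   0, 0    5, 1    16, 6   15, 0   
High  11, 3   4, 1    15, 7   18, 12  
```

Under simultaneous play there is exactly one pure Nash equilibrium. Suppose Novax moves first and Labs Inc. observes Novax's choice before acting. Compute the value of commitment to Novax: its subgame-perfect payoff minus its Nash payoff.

Solve by backward induction (Novax leads).
- R0 → Labs Inc. plays Low (best of 16, 0, 11); Novax gets 7.
- R1 → Labs Inc. plays Med (best of 1, 5, 4); Novax gets 1.
- R2 → Labs Inc. plays Med (best of 6, 16, 15); Novax gets 6.
- R3 → Labs Inc. plays Low (best of 20, 15, 18); Novax gets 2.
Among 7, 1, 6, 2, the best is 7 at R0. Subgame-perfect outcome: (Low, R0) with payoffs (16, 7).
Under simultaneous play:
Labs Inc.'s best replies: R0→Low; R1→Med; R2→Med; R3→Low.
Novax's best replies: Low→R1; Med→R2; High→R3.
Only (Med, R2) has each player best-responding; Nash payoffs (16, 6).
Novax's commitment gain: 7 − 6 = 1.

1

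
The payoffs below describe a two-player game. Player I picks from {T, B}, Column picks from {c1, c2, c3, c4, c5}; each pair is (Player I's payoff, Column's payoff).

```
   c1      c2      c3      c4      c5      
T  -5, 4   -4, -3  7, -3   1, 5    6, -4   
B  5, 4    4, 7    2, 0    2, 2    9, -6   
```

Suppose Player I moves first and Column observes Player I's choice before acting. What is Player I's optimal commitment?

Solve by backward induction (Player I leads).
- T: Column compares 4, -3, -3, 5, -4 and picks c4; Player I would get 1.
- B: Column compares 4, 7, 0, 2, -6 and picks c2; Player I would get 4.
Player I's induced payoffs are 1, 4, so Player I commits to B. Subgame-perfect outcome: (B, c2) with payoffs (4, 7).

B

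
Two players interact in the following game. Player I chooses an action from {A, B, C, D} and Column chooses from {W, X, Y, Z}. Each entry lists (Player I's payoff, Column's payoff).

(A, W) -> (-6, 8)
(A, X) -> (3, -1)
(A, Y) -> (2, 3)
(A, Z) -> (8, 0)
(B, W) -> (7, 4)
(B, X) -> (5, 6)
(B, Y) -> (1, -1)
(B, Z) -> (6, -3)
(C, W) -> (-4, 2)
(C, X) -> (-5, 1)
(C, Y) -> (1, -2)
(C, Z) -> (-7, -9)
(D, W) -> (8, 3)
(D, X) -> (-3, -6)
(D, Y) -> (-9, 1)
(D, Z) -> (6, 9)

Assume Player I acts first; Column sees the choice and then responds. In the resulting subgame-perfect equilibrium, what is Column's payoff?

9

Column best-responds to each possible Player I move:
- A: Column compares 8, -1, 3, 0 and picks W; Player I would get -6.
- B: Column compares 4, 6, -1, -3 and picks X; Player I would get 5.
- C: Column compares 2, 1, -2, -9 and picks W; Player I would get -4.
- D: Column compares 3, -6, 1, 9 and picks Z; Player I would get 6.
Among -6, 5, -4, 6, the best is 6 at D. Subgame-perfect outcome: (D, Z) with payoffs (6, 9).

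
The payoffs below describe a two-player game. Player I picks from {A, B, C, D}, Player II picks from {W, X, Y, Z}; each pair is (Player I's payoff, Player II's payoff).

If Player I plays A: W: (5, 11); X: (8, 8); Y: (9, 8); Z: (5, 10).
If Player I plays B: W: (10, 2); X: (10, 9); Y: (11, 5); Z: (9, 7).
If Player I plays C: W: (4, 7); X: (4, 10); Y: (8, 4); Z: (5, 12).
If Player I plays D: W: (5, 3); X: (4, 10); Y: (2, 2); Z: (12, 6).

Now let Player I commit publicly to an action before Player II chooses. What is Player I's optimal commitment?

B

Backward induction with Player I moving first.
- A: Player II compares 11, 8, 8, 10 and picks W; Player I would get 5.
- B: Player II compares 2, 9, 5, 7 and picks X; Player I would get 10.
- C: Player II compares 7, 10, 4, 12 and picks Z; Player I would get 5.
- D: Player II compares 3, 10, 2, 6 and picks X; Player I would get 4.
Player I's induced payoffs are 5, 10, 5, 4, so Player I commits to B. Subgame-perfect outcome: (B, X) with payoffs (10, 9).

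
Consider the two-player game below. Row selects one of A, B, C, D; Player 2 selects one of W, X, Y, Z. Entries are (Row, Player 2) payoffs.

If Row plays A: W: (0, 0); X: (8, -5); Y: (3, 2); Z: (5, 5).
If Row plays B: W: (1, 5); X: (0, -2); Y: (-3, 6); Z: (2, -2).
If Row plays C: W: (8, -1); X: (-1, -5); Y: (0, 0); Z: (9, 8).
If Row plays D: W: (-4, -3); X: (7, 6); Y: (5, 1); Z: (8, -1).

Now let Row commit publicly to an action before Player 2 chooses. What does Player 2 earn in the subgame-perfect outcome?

Solve by backward induction (Row leads).
- A: BR = Z, leader payoff 5.
- B: BR = Y, leader payoff -3.
- C: BR = Z, leader payoff 9.
- D: BR = X, leader payoff 7.
Row's induced payoffs are 5, -3, 9, 7, so Row commits to C. Subgame-perfect outcome: (C, Z) with payoffs (9, 8).

8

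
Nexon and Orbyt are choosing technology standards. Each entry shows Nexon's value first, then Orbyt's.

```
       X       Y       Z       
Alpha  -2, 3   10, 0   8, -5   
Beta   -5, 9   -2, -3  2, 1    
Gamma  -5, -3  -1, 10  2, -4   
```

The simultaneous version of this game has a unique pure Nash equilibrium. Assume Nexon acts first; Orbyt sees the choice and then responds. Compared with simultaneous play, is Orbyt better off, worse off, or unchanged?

better off

Solve by backward induction (Nexon leads).
- Alpha → Orbyt plays X (best of 3, 0, -5); Nexon gets -2.
- Beta → Orbyt plays X (best of 9, -3, 1); Nexon gets -5.
- Gamma → Orbyt plays Y (best of -3, 10, -4); Nexon gets -1.
Among -2, -5, -1, the best is -1 at Gamma. Subgame-perfect outcome: (Gamma, Y) with payoffs (-1, 10).
For the simultaneous game, intersect best replies.
Nexon's best replies: X→Alpha; Y→Alpha; Z→Alpha.
Orbyt's best replies: Alpha→X; Beta→X; Gamma→Y.
The unique mutual best reply is (Alpha, X), giving (-2, 3).
Orbyt earns 10 sequentially versus 3 at the Nash outcome: better off.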